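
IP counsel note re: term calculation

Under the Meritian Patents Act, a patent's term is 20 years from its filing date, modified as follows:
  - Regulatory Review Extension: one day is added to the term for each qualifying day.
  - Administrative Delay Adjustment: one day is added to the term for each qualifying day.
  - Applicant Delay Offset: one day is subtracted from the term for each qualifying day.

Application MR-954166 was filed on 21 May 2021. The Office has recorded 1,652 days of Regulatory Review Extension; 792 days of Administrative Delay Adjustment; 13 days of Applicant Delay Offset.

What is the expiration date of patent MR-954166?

Base term: filing date + 20 years → 21 May 2041.
Regulatory Review Extension: +1652 days → 28 November 2045.
Administrative Delay Adjustment: +792 days → 29 January 2048.
Applicant Delay Offset: −13 days → 16 January 2048.

January 16, 2048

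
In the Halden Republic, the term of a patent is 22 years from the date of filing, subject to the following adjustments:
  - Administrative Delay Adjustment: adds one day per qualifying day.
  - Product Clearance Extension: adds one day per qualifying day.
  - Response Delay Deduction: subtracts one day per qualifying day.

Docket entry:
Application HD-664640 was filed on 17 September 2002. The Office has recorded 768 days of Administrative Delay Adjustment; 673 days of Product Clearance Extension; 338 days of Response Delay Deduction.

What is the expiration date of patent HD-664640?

Base term: filing date + 22 years → 17 September 2024.
Administrative Delay Adjustment: +768 days → 25 October 2026.
Product Clearance Extension: +673 days → 28 August 2028.
Response Delay Deduction: −338 days → 25 September 2027.

2027-09-25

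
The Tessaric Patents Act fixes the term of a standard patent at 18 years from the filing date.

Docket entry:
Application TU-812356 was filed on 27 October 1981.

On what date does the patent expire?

Filing date + 18 years → 27 October 1999.

October 27, 1999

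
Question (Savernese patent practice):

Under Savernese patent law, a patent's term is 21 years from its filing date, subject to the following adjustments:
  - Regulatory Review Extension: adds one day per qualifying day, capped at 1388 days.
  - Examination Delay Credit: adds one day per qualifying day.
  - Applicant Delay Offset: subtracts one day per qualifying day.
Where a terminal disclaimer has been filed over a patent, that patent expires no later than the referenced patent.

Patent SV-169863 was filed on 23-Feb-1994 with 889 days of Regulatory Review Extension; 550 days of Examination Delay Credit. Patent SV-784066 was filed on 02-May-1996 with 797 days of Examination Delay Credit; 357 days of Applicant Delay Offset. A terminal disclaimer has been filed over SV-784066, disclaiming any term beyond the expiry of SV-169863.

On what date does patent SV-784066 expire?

July 16, 2018

Natural term of SV-784066:
  Base: filing + 21 years → 2 May 2017.
  Examination Delay Credit: +797 days → 8 July 2019.
  Applicant Delay Offset: −357 days → 16 July 2018.
Expiry of referenced patent SV-169863:
  Base: filing + 21 years → 23 February 2015.
  Regulatory Review Extension: 889 days (within the 1388-day cap) → +889 days → 31 July 2017.
  Examination Delay Credit: +550 days → 1 February 2019.
Terminal disclaimer: SV-784066 expires on the earlier of 16 July 2018 and 1 February 2019.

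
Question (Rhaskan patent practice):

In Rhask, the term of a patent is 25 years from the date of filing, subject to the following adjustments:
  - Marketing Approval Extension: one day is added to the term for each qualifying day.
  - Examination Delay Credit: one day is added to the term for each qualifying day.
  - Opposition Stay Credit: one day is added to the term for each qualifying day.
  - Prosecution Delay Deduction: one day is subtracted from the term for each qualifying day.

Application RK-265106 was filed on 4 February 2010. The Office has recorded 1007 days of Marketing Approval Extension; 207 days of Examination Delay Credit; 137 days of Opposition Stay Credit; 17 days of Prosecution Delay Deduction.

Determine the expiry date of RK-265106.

September 30, 2038

Base term: filing date + 25 years → 4 February 2035.
Marketing Approval Extension: +1007 days → 7 November 2037.
Examination Delay Credit: +207 days → 2 June 2038.
Opposition Stay Credit: +137 days → 17 October 2038.
Prosecution Delay Deduction: −17 days → 30 September 2038.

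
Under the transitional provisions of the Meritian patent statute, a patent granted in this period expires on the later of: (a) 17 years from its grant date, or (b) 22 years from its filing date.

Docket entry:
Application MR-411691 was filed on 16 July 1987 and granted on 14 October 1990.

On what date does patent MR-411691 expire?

July 16, 2009

(a) grant + 17 years → 14 October 2007.
(b) filing + 22 years → 16 July 2009.
Later of the two: 16 July 2009.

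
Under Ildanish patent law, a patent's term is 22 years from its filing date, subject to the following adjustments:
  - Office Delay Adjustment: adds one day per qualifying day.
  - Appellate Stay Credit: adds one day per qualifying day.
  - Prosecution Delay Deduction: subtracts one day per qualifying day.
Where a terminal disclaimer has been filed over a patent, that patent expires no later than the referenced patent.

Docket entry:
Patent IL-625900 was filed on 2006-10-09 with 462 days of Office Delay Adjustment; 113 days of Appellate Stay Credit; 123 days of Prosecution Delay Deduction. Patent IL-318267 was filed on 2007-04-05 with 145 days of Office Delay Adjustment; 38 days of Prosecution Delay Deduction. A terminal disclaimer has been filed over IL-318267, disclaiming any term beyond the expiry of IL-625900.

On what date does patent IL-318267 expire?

Natural term of IL-318267:
  Base: filing + 22 years → 5 April 2029.
  Office Delay Adjustment: +145 days → 28 August 2029.
  Prosecution Delay Deduction: −38 days → 21 July 2029.
Expiry of referenced patent IL-625900:
  Base: filing + 22 years → 9 October 2028.
  Office Delay Adjustment: +462 days → 14 January 2030.
  Appellate Stay Credit: +113 days → 7 May 2030.
  Prosecution Delay Deduction: −123 days → 4 January 2030.
Terminal disclaimer: IL-318267 expires on the earlier of 21 July 2029 and 4 January 2030.

2029-07-21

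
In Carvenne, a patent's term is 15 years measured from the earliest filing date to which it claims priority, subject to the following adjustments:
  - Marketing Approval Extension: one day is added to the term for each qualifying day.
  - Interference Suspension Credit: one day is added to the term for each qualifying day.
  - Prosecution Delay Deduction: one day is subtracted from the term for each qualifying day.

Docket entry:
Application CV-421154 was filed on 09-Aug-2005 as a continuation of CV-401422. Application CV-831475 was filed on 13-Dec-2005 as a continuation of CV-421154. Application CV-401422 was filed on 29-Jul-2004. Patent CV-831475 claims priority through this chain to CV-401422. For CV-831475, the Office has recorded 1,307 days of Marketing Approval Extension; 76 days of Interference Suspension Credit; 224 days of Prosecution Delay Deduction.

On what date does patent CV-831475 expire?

Earliest priority filing: 29 July 2004.
Base term: 29 July 2004 + 15 years → 29 July 2019.
Marketing Approval Extension: +1307 days → 25 February 2023.
Interference Suspension Credit: +76 days → 12 May 2023.
Prosecution Delay Deduction: −224 days → 30 September 2022.

2022-09-30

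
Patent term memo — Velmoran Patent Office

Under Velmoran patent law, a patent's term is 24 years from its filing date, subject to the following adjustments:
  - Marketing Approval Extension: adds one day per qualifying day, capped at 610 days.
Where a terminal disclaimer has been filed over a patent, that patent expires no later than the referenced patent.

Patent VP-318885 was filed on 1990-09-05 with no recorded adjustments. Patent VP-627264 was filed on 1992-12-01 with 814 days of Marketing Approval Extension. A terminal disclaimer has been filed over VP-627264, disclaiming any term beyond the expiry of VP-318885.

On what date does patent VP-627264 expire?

2014-09-05

Natural term of VP-627264:
  Base: filing + 24 years → 1 December 2016.
  Marketing Approval Extension: 814 days claimed exceeds the 610-day cap, so +610 days → 3 August 2018.
Expiry of referenced patent VP-318885:
  Base: filing + 24 years → 5 September 2014.
Terminal disclaimer: VP-627264 expires on the earlier of 3 August 2018 and 5 September 2014.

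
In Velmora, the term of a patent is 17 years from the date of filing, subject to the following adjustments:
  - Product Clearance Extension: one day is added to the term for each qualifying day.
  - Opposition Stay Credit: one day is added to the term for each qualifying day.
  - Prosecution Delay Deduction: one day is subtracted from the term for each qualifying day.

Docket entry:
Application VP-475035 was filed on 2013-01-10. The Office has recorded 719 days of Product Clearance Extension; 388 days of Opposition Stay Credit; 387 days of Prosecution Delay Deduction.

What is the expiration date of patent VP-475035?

Base term: filing date + 17 years → 10 January 2030.
Product Clearance Extension: +719 days → 30 December 2031.
Opposition Stay Credit: +388 days → 21 January 2033.
Prosecution Delay Deduction: −387 days → 31 December 2031.

December 31, 2031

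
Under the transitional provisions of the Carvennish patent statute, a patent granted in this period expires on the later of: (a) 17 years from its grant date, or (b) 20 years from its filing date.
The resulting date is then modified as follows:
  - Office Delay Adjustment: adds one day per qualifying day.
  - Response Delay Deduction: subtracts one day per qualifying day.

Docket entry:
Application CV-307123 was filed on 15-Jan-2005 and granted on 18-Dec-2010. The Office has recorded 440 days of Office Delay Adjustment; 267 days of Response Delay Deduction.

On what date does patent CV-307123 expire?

June 8, 2028

(a) grant + 17 years → 18 December 2027.
(b) filing + 20 years → 15 January 2025.
Later of the two: 18 December 2027.
Office Delay Adjustment: +440 days → 2 March 2029.
Response Delay Deduction: −267 days → 8 June 2028.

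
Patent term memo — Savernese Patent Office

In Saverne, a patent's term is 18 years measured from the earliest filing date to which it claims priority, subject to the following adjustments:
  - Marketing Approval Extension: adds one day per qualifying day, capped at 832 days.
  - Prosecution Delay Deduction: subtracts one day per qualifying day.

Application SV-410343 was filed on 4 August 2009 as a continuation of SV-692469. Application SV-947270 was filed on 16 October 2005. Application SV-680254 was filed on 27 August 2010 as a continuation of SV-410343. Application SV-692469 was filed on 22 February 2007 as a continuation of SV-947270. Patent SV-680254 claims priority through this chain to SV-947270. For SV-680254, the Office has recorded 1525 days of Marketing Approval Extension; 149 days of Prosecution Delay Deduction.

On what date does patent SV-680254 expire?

August 29, 2025

Earliest priority filing: 16 October 2005.
Base term: 16 October 2005 + 18 years → 16 October 2023.
Marketing Approval Extension: 1525 days claimed exceeds the 832-day cap, so +832 days → 25 January 2026.
Prosecution Delay Deduction: −149 days → 29 August 2025.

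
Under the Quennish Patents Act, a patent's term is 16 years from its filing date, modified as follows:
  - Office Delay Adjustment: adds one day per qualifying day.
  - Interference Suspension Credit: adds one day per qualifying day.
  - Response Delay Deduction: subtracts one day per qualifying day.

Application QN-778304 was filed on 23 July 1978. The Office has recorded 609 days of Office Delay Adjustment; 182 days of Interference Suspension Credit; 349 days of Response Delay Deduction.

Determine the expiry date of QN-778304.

Base term: filing date + 16 years → 23 July 1994.
Office Delay Adjustment: +609 days → 23 March 1996.
Interference Suspension Credit: +182 days → 21 September 1996.
Response Delay Deduction: −349 days → 8 October 1995.

October 8, 1995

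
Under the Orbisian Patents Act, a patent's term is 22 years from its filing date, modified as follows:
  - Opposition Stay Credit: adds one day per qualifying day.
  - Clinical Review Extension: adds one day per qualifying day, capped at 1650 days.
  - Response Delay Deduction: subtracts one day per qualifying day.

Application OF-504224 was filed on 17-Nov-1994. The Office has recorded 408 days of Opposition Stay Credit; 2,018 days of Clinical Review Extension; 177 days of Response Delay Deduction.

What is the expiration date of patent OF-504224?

January 11, 2022

Base term: filing date + 22 years → 17 November 2016.
Opposition Stay Credit: +408 days → 30 December 2017.
Clinical Review Extension: 2018 days claimed exceeds the 1650-day cap, so +1650 days → 7 July 2022.
Response Delay Deduction: −177 days → 11 January 2022.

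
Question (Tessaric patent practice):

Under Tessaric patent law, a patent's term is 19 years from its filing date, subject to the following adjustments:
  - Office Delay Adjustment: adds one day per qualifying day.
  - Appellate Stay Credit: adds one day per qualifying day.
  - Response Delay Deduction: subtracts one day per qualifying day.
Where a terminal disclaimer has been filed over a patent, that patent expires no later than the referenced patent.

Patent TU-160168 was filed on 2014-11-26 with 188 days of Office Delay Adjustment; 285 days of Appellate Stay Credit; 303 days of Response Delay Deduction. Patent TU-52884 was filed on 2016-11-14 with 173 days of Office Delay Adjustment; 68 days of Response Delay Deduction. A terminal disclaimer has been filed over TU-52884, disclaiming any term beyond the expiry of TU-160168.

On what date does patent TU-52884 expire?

Natural term of TU-52884:
  Base: filing + 19 years → 14 November 2035.
  Office Delay Adjustment: +173 days → 5 May 2036.
  Response Delay Deduction: −68 days → 27 February 2036.
Expiry of referenced patent TU-160168:
  Base: filing + 19 years → 26 November 2033.
  Office Delay Adjustment: +188 days → 2 June 2034.
  Appellate Stay Credit: +285 days → 14 March 2035.
  Response Delay Deduction: −303 days → 15 May 2034.
Terminal disclaimer: TU-52884 expires on the earlier of 27 February 2036 and 15 May 2034.

May 15, 2034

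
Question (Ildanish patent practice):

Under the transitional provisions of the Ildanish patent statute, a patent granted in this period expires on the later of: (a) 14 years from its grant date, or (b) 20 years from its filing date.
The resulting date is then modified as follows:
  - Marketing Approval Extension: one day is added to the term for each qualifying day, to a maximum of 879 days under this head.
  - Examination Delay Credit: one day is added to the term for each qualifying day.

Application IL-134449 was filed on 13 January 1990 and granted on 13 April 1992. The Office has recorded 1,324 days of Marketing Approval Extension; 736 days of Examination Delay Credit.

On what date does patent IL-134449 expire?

2014-06-16

(a) grant + 14 years → 13 April 2006.
(b) filing + 20 years → 13 January 2010.
Later of the two: 13 January 2010.
Marketing Approval Extension: 1324 days claimed exceeds the 879-day cap, so +879 days → 10 June 2012.
Examination Delay Credit: +736 days → 16 June 2014.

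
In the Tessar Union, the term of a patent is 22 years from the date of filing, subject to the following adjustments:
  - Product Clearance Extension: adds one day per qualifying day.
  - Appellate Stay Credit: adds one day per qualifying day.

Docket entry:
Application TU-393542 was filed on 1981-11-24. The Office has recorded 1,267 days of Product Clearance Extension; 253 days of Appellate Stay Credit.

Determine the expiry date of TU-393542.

Base term: filing date + 22 years → 24 November 2003.
Product Clearance Extension: +1267 days → 14 May 2007.
Appellate Stay Credit: +253 days → 22 January 2008.

2008-01-22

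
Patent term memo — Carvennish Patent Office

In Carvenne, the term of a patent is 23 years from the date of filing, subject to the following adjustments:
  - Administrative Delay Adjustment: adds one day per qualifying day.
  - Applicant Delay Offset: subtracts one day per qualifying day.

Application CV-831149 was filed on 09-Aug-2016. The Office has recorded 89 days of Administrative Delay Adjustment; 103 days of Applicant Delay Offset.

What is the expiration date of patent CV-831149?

2039-07-26

Base term: filing date + 23 years → 9 August 2039.
Administrative Delay Adjustment: +89 days → 6 November 2039.
Applicant Delay Offset: −103 days → 26 July 2039.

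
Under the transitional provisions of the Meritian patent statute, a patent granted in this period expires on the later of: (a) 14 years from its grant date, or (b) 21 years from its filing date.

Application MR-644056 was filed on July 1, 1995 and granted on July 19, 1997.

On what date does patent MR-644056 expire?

July 1, 2016

(a) grant + 14 years → 19 July 2011.
(b) filing + 21 years → 1 July 2016.
Later of the two: 1 July 2016.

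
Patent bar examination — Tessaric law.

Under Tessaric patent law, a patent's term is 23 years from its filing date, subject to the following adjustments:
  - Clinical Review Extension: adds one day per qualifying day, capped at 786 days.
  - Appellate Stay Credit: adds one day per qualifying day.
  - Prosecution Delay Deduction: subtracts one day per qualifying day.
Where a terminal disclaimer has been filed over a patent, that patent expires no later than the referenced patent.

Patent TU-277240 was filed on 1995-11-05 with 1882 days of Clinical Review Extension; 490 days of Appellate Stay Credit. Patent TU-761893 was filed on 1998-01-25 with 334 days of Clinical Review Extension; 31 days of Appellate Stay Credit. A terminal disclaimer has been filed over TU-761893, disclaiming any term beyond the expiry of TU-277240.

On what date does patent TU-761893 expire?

Natural term of TU-761893:
  Base: filing + 23 years → 25 January 2021.
  Clinical Review Extension: 334 days (within the 786-day cap) → +334 days → 25 December 2021.
  Appellate Stay Credit: +31 days → 25 January 2022.
Expiry of referenced patent TU-277240:
  Base: filing + 23 years → 5 November 2018.
  Clinical Review Extension: 1882 days claimed exceeds the 786-day cap, so +786 days → 30 December 2020.
  Appellate Stay Credit: +490 days → 4 May 2022.
Terminal disclaimer: TU-761893 expires on the earlier of 25 January 2022 and 4 May 2022.

2022-01-25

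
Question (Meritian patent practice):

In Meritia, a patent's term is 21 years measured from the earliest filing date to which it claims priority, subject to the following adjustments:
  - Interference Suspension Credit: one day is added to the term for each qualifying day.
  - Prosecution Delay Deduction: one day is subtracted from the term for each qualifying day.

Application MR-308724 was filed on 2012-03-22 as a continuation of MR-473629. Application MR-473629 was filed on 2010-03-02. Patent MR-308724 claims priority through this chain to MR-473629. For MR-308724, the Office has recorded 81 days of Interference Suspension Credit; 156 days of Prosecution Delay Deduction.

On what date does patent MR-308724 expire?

December 17, 2030

Earliest priority filing: 2 March 2010.
Base term: 2 March 2010 + 21 years → 2 March 2031.
Interference Suspension Credit: +81 days → 22 May 2031.
Prosecution Delay Deduction: −156 days → 17 December 2030.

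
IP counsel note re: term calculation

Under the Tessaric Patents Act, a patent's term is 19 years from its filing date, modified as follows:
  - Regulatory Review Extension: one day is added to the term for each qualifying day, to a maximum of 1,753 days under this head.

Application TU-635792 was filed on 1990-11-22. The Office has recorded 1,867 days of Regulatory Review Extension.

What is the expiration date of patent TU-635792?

2014-09-10

Base term: filing date + 19 years → 22 November 2009.
Regulatory Review Extension: 1867 days claimed exceeds the 1753-day cap, so +1753 days → 10 September 2014.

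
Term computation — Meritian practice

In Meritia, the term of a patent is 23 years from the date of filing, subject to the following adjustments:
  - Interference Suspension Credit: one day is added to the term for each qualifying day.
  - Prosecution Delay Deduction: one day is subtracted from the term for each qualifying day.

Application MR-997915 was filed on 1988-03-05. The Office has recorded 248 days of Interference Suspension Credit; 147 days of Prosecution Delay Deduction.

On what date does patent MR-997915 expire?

2011-06-14

Base term: filing date + 23 years → 5 March 2011.
Interference Suspension Credit: +248 days → 8 November 2011.
Prosecution Delay Deduction: −147 days → 14 June 2011.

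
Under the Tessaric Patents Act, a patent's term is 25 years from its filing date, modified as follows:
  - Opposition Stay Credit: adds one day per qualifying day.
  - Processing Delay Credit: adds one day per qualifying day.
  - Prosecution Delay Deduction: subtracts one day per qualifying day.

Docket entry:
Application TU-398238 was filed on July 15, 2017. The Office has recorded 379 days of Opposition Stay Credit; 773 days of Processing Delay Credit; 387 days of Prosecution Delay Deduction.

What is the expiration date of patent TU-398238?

Base term: filing date + 25 years → 15 July 2042.
Opposition Stay Credit: +379 days → 29 July 2043.
Processing Delay Credit: +773 days → 9 September 2045.
Prosecution Delay Deduction: −387 days → 18 August 2044.

2044-08-18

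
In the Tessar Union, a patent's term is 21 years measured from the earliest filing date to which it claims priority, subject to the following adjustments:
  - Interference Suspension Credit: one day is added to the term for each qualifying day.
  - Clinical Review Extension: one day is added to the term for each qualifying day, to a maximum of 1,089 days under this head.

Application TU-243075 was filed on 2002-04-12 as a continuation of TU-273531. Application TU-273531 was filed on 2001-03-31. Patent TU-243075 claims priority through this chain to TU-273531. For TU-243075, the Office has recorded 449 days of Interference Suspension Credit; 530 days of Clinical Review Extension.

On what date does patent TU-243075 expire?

December 4, 2024

Earliest priority filing: 31 March 2001.
Base term: 31 March 2001 + 21 years → 31 March 2022.
Interference Suspension Credit: +449 days → 23 June 2023.
Clinical Review Extension: 530 days (within the 1089-day cap) → +530 days → 4 December 2024.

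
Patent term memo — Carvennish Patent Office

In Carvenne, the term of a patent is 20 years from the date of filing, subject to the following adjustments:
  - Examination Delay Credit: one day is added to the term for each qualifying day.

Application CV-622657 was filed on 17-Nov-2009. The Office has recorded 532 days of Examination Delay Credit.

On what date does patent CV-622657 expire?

Base term: filing date + 20 years → 17 November 2029.
Examination Delay Credit: +532 days → 3 May 2031.

2031-05-03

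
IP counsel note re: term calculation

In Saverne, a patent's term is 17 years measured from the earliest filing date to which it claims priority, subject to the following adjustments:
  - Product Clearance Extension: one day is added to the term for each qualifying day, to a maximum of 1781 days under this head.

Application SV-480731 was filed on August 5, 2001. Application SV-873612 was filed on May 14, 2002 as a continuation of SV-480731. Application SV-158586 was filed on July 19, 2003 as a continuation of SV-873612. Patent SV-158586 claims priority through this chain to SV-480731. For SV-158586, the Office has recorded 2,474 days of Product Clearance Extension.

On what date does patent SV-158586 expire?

Earliest priority filing: 5 August 2001.
Base term: 5 August 2001 + 17 years → 5 August 2018.
Product Clearance Extension: 2474 days claimed exceeds the 1781-day cap, so +1781 days → 21 June 2023.

2023-06-21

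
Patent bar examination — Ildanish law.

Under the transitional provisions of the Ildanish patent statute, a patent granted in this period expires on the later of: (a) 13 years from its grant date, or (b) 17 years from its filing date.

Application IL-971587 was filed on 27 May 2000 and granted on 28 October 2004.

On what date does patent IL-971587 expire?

October 28, 2017

(a) grant + 13 years → 28 October 2017.
(b) filing + 17 years → 27 May 2017.
Later of the two: 28 October 2017.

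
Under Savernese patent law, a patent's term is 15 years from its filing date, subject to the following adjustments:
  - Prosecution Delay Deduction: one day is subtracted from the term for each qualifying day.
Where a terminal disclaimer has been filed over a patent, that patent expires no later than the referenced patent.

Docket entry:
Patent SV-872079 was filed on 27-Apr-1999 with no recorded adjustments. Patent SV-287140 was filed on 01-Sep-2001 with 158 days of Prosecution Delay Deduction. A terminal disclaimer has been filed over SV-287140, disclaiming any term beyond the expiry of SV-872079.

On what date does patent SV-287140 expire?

2014-04-27

Natural term of SV-287140:
  Base: filing + 15 years → 1 September 2016.
  Prosecution Delay Deduction: −158 days → 27 March 2016.
Expiry of referenced patent SV-872079:
  Base: filing + 15 years → 27 April 2014.
Terminal disclaimer: SV-287140 expires on the earlier of 27 March 2016 and 27 April 2014.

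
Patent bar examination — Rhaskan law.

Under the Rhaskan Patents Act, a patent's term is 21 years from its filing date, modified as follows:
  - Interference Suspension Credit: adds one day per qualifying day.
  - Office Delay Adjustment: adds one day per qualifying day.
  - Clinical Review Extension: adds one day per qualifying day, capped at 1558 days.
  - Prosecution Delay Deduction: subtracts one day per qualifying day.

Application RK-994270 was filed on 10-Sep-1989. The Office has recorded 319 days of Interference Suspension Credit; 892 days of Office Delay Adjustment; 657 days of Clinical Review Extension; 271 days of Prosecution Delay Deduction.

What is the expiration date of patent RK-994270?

2015-01-24

Base term: filing date + 21 years → 10 September 2010.
Interference Suspension Credit: +319 days → 26 July 2011.
Office Delay Adjustment: +892 days → 3 January 2014.
Clinical Review Extension: 657 days (within the 1558-day cap) → +657 days → 22 October 2015.
Prosecution Delay Deduction: −271 days → 24 January 2015.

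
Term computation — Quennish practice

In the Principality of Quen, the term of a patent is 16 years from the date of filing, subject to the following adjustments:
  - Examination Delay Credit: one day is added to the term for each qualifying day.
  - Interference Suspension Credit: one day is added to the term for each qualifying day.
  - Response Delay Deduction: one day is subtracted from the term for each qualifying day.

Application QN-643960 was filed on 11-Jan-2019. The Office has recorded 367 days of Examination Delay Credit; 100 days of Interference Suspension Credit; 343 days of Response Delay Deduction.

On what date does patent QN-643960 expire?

Base term: filing date + 16 years → 11 January 2035.
Examination Delay Credit: +367 days → 13 January 2036.
Interference Suspension Credit: +100 days → 22 April 2036.
Response Delay Deduction: −343 days → 15 May 2035.

2035-05-15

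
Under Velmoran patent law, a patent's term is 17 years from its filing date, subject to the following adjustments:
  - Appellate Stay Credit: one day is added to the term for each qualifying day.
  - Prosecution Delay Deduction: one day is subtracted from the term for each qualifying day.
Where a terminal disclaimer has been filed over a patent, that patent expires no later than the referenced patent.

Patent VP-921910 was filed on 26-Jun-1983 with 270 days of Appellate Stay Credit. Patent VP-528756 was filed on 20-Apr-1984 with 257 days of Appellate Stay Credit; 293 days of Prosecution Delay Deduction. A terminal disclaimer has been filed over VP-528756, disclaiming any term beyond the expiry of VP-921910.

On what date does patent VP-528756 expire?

Natural term of VP-528756:
  Base: filing + 17 years → 20 April 2001.
  Appellate Stay Credit: +257 days → 2 January 2002.
  Prosecution Delay Deduction: −293 days → 15 March 2001.
Expiry of referenced patent VP-921910:
  Base: filing + 17 years → 26 June 2000.
  Appellate Stay Credit: +270 days → 23 March 2001.
Terminal disclaimer: VP-528756 expires on the earlier of 15 March 2001 and 23 March 2001.

2001-03-15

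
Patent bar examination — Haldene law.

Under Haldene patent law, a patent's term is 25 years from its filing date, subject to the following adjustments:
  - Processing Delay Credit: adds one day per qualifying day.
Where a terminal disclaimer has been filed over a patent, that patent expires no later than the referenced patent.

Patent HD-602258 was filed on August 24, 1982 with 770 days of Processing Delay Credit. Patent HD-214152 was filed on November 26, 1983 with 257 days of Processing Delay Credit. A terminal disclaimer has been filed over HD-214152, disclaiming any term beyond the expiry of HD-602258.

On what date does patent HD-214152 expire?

2009-08-10

Natural term of HD-214152:
  Base: filing + 25 years → 26 November 2008.
  Processing Delay Credit: +257 days → 10 August 2009.
Expiry of referenced patent HD-602258:
  Base: filing + 25 years → 24 August 2007.
  Processing Delay Credit: +770 days → 2 October 2009.
Terminal disclaimer: HD-214152 expires on the earlier of 10 August 2009 and 2 October 2009.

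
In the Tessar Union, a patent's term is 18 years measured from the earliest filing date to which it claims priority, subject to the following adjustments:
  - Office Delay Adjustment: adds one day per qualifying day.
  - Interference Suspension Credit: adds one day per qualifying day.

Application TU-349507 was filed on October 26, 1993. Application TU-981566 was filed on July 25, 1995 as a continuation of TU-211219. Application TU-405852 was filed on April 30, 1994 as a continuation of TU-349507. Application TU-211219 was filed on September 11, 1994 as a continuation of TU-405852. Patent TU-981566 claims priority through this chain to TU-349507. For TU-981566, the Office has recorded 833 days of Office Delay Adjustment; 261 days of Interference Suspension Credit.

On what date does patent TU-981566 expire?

2014-10-24

Earliest priority filing: 26 October 1993.
Base term: 26 October 1993 + 18 years → 26 October 2011.
Office Delay Adjustment: +833 days → 5 February 2014.
Interference Suspension Credit: +261 days → 24 October 2014.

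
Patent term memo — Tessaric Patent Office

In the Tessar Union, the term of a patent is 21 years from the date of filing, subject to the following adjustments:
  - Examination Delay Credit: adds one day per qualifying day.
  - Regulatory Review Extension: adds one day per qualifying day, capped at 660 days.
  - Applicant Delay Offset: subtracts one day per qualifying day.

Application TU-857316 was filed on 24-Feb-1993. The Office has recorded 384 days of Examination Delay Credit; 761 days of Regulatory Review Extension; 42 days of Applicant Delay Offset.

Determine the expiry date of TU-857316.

2016-11-22

Base term: filing date + 21 years → 24 February 2014.
Examination Delay Credit: +384 days → 15 March 2015.
Regulatory Review Extension: 761 days claimed exceeds the 660-day cap, so +660 days → 3 January 2017.
Applicant Delay Offset: −42 days → 22 November 2016.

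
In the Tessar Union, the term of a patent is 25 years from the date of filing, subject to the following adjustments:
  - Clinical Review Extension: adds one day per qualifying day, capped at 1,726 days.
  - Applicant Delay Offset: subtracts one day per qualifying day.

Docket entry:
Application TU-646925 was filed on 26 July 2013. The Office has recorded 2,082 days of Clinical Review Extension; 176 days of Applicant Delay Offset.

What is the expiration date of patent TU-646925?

Base term: filing date + 25 years → 26 July 2038.
Clinical Review Extension: 2082 days claimed exceeds the 1726-day cap, so +1726 days → 17 April 2043.
Applicant Delay Offset: −176 days → 23 October 2042.

October 23, 2042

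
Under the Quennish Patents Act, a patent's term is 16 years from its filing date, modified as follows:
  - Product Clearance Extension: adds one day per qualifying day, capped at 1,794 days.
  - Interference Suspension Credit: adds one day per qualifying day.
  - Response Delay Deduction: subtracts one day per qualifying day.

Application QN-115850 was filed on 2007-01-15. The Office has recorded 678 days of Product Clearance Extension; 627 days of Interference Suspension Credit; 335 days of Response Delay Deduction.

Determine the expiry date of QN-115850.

Base term: filing date + 16 years → 15 January 2023.
Product Clearance Extension: 678 days (within the 1794-day cap) → +678 days → 23 November 2024.
Interference Suspension Credit: +627 days → 12 August 2026.
Response Delay Deduction: −335 days → 11 September 2025.

2025-09-11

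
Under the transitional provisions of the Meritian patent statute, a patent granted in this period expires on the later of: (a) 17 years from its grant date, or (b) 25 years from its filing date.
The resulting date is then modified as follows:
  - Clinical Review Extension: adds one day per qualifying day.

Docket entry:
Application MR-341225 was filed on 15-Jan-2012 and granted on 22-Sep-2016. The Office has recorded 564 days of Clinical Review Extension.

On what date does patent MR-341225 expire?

(a) grant + 17 years → 22 September 2033.
(b) filing + 25 years → 15 January 2037.
Later of the two: 15 January 2037.
Clinical Review Extension: +564 days → 2 August 2038.

August 2, 2038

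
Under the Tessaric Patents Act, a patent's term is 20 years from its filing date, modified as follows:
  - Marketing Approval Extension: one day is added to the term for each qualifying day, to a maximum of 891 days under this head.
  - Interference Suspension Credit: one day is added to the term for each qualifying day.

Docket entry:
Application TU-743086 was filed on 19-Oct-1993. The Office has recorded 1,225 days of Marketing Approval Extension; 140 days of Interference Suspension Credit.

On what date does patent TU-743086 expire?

Base term: filing date + 20 years → 19 October 2013.
Marketing Approval Extension: 1225 days claimed exceeds the 891-day cap, so +891 days → 28 March 2016.
Interference Suspension Credit: +140 days → 15 August 2016.

August 15, 2016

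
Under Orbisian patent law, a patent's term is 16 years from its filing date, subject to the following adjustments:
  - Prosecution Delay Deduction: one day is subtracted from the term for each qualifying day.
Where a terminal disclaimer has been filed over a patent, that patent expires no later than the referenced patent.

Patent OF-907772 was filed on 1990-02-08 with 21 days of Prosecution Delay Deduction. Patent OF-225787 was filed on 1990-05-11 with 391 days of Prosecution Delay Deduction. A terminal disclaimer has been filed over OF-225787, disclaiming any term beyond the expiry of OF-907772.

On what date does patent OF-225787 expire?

Natural term of OF-225787:
  Base: filing + 16 years → 11 May 2006.
  Prosecution Delay Deduction: −391 days → 15 April 2005.
Expiry of referenced patent OF-907772:
  Base: filing + 16 years → 8 February 2006.
  Prosecution Delay Deduction: −21 days → 18 January 2006.
Terminal disclaimer: OF-225787 expires on the earlier of 15 April 2005 and 18 January 2006.

April 15, 2005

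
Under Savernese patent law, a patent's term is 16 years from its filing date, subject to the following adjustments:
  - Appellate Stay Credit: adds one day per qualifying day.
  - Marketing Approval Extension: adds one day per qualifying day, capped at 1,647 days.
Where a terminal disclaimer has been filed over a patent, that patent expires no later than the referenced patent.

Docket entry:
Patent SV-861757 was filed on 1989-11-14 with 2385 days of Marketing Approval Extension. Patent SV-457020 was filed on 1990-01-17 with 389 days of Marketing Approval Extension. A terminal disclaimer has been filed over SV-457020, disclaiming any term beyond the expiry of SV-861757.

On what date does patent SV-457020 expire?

Natural term of SV-457020:
  Base: filing + 16 years → 17 January 2006.
  Marketing Approval Extension: 389 days (within the 1647-day cap) → +389 days → 10 February 2007.
Expiry of referenced patent SV-861757:
  Base: filing + 16 years → 14 November 2005.
  Marketing Approval Extension: 2385 days claimed exceeds the 1647-day cap, so +1647 days → 19 May 2010.
Terminal disclaimer: SV-457020 expires on the earlier of 10 February 2007 and 19 May 2010.

2007-02-10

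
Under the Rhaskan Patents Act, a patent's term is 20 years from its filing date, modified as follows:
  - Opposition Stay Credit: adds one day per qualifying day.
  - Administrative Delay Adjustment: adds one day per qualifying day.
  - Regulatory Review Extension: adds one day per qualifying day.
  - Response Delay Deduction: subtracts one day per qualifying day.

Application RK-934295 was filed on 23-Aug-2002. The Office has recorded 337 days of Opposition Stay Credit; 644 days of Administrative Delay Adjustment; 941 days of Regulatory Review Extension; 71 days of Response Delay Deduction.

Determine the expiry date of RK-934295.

Base term: filing date + 20 years → 23 August 2022.
Opposition Stay Credit: +337 days → 26 July 2023.
Administrative Delay Adjustment: +644 days → 30 April 2025.
Regulatory Review Extension: +941 days → 27 November 2027.
Response Delay Deduction: −71 days → 17 September 2027.

September 17, 2027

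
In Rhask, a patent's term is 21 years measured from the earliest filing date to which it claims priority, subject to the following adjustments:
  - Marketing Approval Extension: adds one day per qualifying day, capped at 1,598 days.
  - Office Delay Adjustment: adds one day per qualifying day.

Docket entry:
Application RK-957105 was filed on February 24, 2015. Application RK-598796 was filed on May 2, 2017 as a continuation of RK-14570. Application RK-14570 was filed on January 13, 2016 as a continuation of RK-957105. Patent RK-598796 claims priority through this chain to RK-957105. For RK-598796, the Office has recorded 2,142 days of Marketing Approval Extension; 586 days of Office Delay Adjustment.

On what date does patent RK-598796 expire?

Earliest priority filing: 24 February 2015.
Base term: 24 February 2015 + 21 years → 24 February 2036.
Marketing Approval Extension: 2142 days claimed exceeds the 1598-day cap, so +1598 days → 10 July 2040.
Office Delay Adjustment: +586 days → 16 February 2042.

February 16, 2042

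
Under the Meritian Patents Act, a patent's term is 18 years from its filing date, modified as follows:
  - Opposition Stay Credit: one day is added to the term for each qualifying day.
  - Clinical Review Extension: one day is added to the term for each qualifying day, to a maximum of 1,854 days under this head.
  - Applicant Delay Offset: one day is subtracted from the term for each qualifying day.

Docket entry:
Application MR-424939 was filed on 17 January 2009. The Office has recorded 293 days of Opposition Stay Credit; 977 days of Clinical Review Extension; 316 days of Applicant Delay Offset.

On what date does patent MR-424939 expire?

2029-08-28

Base term: filing date + 18 years → 17 January 2027.
Opposition Stay Credit: +293 days → 6 November 2027.
Clinical Review Extension: 977 days (within the 1854-day cap) → +977 days → 10 July 2030.
Applicant Delay Offset: −316 days → 28 August 2029.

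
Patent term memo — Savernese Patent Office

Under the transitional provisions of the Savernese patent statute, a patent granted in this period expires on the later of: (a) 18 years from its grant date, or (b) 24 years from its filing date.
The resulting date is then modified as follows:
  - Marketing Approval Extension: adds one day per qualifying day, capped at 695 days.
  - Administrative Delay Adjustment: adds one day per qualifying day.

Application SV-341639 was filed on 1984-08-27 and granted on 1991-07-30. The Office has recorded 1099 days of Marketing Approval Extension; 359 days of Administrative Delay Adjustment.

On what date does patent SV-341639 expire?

(a) grant + 18 years → 30 July 2009.
(b) filing + 24 years → 27 August 2008.
Later of the two: 30 July 2009.
Marketing Approval Extension: 1099 days claimed exceeds the 695-day cap, so +695 days → 25 June 2011.
Administrative Delay Adjustment: +359 days → 18 June 2012.

June 18, 2012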